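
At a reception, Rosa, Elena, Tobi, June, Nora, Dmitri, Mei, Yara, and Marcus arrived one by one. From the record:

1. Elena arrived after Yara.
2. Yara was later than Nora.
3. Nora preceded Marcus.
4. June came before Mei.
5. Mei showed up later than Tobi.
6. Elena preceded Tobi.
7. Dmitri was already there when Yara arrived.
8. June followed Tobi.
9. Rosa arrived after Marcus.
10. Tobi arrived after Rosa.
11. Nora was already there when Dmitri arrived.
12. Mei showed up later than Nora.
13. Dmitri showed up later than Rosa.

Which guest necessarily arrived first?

Nora has a chain of constraints placing them before every other guest, so Nora must be first.

Nora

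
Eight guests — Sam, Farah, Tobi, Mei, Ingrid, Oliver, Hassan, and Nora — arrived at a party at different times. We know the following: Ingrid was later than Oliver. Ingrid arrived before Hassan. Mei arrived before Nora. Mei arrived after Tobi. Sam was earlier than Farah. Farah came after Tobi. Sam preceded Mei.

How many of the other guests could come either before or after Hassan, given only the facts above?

Forced before Hassan: Ingrid and Oliver.
That leaves Farah, Mei, Nora, Sam, and Tobi with no forced order relative to Hassan — 5.

5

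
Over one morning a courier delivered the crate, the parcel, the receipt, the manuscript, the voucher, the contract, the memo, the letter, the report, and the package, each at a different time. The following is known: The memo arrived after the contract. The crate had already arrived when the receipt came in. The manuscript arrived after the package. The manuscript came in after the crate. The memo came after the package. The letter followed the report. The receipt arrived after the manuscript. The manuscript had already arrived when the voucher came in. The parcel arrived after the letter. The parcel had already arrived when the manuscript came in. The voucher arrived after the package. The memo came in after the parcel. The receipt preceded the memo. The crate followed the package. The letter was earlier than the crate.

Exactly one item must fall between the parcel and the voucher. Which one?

Tracing the constraints gives the parcel → the manuscript → the voucher, so the manuscript sits after the parcel and before the voucher.
No other item is forced both after the parcel and before the voucher.

the manuscript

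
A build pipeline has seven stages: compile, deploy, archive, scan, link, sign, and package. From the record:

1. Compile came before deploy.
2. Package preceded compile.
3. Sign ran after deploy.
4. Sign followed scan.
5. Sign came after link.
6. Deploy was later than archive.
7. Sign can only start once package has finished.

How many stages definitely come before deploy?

Directly stated before deploy: archive and compile.
Package reaches deploy via package → compile → deploy.
No chain forces scan (or any of the others) ahead of deploy.
That's archive, compile, and package — 3 in all.

3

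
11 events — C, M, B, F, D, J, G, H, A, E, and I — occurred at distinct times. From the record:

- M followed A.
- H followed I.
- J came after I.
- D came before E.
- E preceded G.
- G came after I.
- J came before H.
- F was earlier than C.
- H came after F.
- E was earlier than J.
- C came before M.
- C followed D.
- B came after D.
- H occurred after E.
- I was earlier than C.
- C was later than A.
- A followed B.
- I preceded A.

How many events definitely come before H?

5

Directly stated before H: E, F, I, and J.
D reaches H via D → E → H.
No chain forces A (or any of the others) ahead of H.
That's D, E, F, I, and J — 5 in all.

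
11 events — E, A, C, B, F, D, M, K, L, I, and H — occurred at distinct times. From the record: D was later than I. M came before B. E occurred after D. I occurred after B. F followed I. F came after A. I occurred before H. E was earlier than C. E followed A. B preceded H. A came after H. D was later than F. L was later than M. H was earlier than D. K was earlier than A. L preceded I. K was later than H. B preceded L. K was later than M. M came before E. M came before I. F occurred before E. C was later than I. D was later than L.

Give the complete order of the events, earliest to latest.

M, B, L, I, H, K, A, F, D, E, C

The constraints fix every adjacent pair, so only one ordering works:
M → B → L → I → H → K → A → F → D → E → C.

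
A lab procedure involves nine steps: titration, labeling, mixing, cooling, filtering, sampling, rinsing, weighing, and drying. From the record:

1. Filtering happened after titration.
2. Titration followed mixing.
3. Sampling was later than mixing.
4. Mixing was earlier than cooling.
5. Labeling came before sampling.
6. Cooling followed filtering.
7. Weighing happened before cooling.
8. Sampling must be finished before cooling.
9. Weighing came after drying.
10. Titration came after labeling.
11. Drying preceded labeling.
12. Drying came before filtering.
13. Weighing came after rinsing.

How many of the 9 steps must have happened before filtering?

4

Directly stated before filtering: drying and titration.
Labeling reaches filtering via labeling → titration → filtering.
Mixing reaches filtering via mixing → titration → filtering.
No chain forces sampling (or any of the others) ahead of filtering.
That's drying, labeling, mixing, and titration — 4 in all.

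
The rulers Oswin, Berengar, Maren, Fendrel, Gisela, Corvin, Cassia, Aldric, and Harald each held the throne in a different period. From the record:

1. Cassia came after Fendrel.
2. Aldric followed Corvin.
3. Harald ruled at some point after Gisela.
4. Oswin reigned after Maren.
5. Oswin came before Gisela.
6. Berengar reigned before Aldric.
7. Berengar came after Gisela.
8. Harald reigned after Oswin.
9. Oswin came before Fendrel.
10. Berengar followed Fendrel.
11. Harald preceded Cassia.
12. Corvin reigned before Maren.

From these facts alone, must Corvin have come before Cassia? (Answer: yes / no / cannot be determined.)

Chain the constraints: Corvin → Maren → Oswin → Fendrel → Cassia. Each link is directly stated, so Corvin comes before Cassia.

yes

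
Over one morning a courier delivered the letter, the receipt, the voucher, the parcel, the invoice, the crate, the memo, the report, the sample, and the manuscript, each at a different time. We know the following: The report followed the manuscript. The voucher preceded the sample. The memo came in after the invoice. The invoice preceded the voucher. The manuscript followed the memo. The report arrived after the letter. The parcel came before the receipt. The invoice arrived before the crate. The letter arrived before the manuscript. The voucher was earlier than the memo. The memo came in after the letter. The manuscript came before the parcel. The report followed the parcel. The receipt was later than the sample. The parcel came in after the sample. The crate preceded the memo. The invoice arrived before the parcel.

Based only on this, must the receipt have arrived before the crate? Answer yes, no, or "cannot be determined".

no

Tracing the constraints gives the crate → the memo → the manuscript → the parcel → the receipt, so the crate must come before the receipt.
That means the receipt cannot be before the crate.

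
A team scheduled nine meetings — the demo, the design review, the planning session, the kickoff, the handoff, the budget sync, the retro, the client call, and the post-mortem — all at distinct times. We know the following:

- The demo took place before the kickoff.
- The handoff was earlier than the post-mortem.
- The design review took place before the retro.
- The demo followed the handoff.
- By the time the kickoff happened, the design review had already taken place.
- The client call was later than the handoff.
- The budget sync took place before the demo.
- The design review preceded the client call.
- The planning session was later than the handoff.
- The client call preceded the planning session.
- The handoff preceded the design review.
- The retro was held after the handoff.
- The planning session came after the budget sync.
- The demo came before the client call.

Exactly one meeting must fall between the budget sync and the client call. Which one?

the demo

Tracing the constraints gives the budget sync → the demo → the client call, so the demo sits after the budget sync and before the client call.
No other meeting is forced both after the budget sync and before the client call.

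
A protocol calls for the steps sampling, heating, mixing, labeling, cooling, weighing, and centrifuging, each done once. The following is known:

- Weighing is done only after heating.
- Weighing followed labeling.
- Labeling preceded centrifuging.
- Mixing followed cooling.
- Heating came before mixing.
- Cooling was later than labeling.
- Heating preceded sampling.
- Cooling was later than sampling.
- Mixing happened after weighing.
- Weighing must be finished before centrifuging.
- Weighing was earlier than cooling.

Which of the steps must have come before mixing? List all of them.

cooling, heating, labeling, sampling, weighing

Directly stated before mixing: cooling, heating, and weighing.
Labeling reaches mixing via labeling → cooling → mixing.
Sampling reaches mixing via sampling → cooling → mixing.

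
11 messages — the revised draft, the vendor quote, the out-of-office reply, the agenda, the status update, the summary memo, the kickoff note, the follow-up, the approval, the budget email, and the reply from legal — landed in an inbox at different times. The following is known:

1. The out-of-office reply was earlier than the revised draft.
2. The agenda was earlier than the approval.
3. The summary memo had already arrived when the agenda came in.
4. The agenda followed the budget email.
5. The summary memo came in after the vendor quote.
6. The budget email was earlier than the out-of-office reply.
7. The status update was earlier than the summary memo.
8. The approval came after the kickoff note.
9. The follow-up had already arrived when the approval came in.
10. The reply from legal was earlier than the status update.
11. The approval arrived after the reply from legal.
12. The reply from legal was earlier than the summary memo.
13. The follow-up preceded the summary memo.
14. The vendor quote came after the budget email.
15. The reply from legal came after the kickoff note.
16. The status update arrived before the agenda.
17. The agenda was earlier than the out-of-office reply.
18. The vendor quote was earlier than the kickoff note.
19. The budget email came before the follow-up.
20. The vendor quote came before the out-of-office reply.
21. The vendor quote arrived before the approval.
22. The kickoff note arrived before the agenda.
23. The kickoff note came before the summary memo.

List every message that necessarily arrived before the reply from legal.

Directly stated before the reply from legal: the kickoff note.
The budget email reaches the reply from legal via the budget email → the vendor quote → the kickoff note → the reply from legal.
The vendor quote reaches the reply from legal via the vendor quote → the kickoff note → the reply from legal.
No chain forces the approval (or any of the others) ahead of the reply from legal.

the budget email, the kickoff note, the vendor quote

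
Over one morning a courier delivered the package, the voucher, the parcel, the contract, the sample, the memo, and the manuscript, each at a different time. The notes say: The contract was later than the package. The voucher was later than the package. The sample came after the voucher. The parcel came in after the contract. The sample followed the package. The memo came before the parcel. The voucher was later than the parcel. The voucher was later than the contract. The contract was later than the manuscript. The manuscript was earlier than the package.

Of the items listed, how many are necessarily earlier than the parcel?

4

Directly stated before the parcel: the contract and the memo.
The manuscript reaches the parcel via the manuscript → the contract → the parcel.
The package reaches the parcel via the package → the contract → the parcel.
That's the contract, the manuscript, the memo, and the package — 4 in all.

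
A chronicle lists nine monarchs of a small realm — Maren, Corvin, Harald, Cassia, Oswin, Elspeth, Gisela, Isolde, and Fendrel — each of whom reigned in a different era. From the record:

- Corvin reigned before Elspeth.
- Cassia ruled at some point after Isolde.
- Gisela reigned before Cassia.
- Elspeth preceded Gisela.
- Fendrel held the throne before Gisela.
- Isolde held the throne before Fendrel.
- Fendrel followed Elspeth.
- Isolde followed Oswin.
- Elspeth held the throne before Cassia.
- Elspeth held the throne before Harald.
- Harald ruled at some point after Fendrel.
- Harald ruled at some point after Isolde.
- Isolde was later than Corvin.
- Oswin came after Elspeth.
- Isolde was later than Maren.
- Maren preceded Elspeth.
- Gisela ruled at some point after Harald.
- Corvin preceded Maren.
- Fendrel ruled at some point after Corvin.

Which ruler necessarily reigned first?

Corvin has a chain of constraints placing them before every other ruler, so Corvin must be first.

Corvin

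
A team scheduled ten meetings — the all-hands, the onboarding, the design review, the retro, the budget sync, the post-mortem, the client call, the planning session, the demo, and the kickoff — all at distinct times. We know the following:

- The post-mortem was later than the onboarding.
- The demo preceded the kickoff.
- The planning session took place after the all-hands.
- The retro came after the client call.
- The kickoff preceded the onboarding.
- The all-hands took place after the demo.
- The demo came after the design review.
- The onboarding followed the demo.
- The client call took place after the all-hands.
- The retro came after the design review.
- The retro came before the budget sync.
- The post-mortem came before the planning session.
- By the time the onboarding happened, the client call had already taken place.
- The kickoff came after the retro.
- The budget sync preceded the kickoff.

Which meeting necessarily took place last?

Every other meeting has a chain of constraints placing it before the planning session, so the planning session is last.

the planning session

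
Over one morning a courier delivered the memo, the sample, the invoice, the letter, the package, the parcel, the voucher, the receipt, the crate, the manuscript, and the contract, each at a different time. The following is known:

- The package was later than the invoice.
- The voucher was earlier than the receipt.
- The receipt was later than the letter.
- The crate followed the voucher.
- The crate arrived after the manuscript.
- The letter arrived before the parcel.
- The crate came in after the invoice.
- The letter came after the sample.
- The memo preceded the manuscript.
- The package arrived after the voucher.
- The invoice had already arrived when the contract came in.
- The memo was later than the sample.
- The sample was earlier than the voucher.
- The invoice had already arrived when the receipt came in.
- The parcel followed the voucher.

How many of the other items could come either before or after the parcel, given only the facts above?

7

Forced before the parcel: the letter, the sample, and the voucher.
That leaves the contract, the crate, the invoice, the manuscript, the memo, the package, and the receipt with no forced order relative to the parcel — 7.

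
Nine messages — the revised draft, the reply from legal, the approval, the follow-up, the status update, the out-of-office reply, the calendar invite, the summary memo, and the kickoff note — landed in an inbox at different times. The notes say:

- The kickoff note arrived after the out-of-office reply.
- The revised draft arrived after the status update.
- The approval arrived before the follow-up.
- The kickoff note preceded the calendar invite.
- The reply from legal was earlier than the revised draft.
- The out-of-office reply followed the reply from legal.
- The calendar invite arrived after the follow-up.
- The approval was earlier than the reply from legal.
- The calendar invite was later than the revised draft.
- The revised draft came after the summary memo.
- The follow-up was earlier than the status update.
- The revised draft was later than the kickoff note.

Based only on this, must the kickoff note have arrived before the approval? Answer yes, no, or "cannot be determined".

no

Tracing the constraints gives the approval → the reply from legal → the out-of-office reply → the kickoff note, so the approval must come before the kickoff note.
That means the kickoff note cannot be before the approval.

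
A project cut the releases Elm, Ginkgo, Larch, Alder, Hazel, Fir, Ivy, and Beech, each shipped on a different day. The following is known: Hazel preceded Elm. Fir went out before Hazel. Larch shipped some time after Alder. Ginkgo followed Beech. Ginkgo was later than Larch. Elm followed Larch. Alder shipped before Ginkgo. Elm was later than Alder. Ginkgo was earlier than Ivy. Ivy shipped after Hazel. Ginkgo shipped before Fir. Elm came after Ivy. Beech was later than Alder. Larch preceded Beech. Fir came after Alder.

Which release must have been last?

Elm

Every other release has a chain of constraints placing it before Elm, so Elm is last.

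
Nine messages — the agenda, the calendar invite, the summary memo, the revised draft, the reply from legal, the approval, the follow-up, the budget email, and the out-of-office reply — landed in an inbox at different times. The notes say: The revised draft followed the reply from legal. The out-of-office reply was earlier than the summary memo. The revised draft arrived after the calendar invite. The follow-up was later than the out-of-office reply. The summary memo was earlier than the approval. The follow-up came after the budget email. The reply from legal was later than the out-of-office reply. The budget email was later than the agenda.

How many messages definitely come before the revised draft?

Directly stated before the revised draft: the calendar invite and the reply from legal.
The out-of-office reply reaches the revised draft via the out-of-office reply → the reply from legal → the revised draft.
No chain forces the agenda (or any of the others) ahead of the revised draft.
That's the calendar invite, the out-of-office reply, and the reply from legal — 3 in all.

3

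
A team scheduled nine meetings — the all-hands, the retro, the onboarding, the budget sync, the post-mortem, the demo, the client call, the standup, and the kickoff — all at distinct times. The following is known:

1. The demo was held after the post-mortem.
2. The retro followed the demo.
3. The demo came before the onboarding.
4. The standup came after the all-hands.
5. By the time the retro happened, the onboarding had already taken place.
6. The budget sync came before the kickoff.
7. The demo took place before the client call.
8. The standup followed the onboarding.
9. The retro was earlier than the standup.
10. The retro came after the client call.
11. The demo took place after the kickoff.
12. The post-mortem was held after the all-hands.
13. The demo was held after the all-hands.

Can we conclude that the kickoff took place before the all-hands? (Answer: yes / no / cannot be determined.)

cannot be determined

No chain of stated constraints runs from the kickoff to the all-hands, and none runs from the all-hands to the kickoff either.
So the relative order of the kickoff and the all-hands is not fixed by the given facts.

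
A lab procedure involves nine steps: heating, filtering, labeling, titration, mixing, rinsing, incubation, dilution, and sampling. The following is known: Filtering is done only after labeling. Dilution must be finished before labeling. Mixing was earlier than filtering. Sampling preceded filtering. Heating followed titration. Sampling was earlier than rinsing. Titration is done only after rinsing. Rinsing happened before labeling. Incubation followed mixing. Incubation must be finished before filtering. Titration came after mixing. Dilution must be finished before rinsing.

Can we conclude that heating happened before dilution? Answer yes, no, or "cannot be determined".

Tracing the constraints gives dilution → rinsing → titration → heating, so dilution must come before heating.
That means heating cannot be before dilution.

no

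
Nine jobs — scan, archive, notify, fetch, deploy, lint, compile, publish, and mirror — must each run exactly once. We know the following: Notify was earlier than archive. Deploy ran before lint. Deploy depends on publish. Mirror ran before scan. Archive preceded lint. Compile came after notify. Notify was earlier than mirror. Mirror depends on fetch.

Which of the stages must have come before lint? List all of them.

Directly stated before lint: archive and deploy.
Notify reaches lint via notify → archive → lint.
Publish reaches lint via publish → deploy → lint.
No chain forces fetch (or any of the others) ahead of lint.

archive, deploy, notify, publish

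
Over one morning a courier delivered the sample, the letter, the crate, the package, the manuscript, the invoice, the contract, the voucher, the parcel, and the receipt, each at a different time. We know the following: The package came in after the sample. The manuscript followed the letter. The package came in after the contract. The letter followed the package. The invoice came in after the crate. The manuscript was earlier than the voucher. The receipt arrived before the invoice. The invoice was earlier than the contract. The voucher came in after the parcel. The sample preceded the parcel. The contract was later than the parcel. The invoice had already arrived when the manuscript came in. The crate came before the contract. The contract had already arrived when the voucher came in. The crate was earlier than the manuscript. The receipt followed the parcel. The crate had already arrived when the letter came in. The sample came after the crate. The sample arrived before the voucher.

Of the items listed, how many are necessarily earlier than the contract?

Directly stated before the contract: the crate, the invoice, and the parcel.
The receipt reaches the contract via the receipt → the invoice → the contract.
The sample reaches the contract via the sample → the parcel → the contract.
No chain forces the letter (or any of the others) ahead of the contract.
That's the crate, the invoice, the parcel, the receipt, and the sample — 5 in all.

5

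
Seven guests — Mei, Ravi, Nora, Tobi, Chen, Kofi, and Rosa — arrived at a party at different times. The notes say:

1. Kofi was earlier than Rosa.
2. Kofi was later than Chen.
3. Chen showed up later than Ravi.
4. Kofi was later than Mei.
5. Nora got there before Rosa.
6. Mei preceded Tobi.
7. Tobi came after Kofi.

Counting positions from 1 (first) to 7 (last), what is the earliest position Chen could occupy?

2

Ravi must come before Chen — 1 forced predecessor.
Nothing else is forced ahead of Chen, so their earliest slot is position 1 + 1 = 2.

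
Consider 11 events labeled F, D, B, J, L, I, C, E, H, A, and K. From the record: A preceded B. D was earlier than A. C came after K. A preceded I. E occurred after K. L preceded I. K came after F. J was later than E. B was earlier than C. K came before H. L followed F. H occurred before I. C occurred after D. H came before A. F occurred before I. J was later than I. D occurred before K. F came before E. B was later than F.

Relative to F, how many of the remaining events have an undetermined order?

Forced after F: A, B, C, E, H, I, J, K, and L.
That leaves D with no forced order relative to F — 1.

1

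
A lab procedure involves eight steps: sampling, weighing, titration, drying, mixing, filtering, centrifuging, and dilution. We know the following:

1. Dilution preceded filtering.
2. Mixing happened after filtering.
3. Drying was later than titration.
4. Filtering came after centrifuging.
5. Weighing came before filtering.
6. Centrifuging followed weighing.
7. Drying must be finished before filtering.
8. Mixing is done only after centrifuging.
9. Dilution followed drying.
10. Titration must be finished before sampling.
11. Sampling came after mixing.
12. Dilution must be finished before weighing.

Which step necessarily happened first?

titration

Titration has a chain of constraints placing it before every other step, so titration must be first.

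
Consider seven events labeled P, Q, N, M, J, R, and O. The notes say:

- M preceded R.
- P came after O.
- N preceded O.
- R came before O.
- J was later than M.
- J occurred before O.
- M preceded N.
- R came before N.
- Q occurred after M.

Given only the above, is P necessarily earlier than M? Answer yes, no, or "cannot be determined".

no

Tracing the constraints gives M → R → O → P, so M must come before P.
That means P cannot be before M.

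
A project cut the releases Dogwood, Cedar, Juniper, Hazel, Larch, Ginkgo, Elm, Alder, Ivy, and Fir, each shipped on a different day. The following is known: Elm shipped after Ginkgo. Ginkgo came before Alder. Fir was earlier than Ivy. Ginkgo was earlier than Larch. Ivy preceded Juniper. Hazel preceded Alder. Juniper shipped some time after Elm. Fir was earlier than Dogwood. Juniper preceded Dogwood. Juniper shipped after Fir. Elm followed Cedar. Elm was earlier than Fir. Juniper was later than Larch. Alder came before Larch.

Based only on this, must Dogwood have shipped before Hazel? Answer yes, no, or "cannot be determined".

Tracing the constraints gives Hazel → Alder → Larch → Juniper → Dogwood, so Hazel must come before Dogwood.
That means Dogwood cannot be before Hazel.

no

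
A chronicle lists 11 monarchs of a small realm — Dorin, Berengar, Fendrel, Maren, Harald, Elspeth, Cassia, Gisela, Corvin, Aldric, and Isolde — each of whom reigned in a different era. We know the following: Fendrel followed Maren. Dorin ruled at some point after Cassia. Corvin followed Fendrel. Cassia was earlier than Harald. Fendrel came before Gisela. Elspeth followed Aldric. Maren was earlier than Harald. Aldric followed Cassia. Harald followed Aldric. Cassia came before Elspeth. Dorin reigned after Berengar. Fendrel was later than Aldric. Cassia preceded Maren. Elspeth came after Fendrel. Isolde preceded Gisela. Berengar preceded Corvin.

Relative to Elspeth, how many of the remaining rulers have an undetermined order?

Forced before Elspeth: Aldric, Cassia, Fendrel, and Maren.
That leaves Berengar, Corvin, Dorin, Gisela, Harald, and Isolde with no forced order relative to Elspeth — 6.

6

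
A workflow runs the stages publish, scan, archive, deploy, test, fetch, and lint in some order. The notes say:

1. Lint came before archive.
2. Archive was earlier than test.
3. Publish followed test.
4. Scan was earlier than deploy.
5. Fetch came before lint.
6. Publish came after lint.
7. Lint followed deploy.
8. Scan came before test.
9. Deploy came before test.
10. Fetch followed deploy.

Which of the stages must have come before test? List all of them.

archive, deploy, fetch, lint, scan

Directly stated before test: archive, deploy, and scan.
Fetch reaches test via fetch → lint → archive → test.
Lint reaches test via lint → archive → test.
No chain forces publish ahead of test.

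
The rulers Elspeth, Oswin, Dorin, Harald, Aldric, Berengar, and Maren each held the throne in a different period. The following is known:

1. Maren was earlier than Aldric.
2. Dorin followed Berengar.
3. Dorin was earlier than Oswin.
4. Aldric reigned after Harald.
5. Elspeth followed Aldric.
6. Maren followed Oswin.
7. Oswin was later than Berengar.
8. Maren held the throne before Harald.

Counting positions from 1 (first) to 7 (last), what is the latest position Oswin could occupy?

Oswin must come before Aldric, Elspeth, Harald, and Maren — 4 rulers forced after them.
Everything else can be placed before Oswin in some valid order, so Oswin can sit as late as position 7 − 4 = 3.

3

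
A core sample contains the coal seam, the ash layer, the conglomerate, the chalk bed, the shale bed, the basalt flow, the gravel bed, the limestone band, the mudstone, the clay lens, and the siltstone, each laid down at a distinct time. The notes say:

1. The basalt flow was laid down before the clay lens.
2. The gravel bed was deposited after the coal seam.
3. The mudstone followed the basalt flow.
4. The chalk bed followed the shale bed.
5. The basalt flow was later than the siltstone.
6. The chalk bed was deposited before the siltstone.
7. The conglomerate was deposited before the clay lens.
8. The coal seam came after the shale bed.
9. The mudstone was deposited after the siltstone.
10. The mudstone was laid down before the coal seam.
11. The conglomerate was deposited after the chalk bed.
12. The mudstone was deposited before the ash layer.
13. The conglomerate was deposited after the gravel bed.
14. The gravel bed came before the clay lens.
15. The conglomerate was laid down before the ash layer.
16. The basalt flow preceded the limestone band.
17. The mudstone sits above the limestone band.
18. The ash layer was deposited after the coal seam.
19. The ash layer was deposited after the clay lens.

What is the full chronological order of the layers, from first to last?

The constraints fix every adjacent pair, so only one ordering works:
the shale bed → the chalk bed → the siltstone → the basalt flow → the limestone band → the mudstone → the coal seam → the gravel bed → the conglomerate → the clay lens → the ash layer.

the shale bed, the chalk bed, the siltstone, the basalt flow, the limestone band, the mudstone, the coal seam, the gravel bed, the conglomerate, the clay lens, the ash layer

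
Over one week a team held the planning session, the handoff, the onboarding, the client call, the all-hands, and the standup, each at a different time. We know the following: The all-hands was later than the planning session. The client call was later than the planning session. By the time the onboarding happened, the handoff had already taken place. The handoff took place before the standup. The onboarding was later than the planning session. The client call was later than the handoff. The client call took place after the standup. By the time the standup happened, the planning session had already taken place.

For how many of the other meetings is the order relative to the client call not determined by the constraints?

2

Forced before the client call: the handoff, the planning session, and the standup.
That leaves the all-hands and the onboarding with no forced order relative to the client call — 2.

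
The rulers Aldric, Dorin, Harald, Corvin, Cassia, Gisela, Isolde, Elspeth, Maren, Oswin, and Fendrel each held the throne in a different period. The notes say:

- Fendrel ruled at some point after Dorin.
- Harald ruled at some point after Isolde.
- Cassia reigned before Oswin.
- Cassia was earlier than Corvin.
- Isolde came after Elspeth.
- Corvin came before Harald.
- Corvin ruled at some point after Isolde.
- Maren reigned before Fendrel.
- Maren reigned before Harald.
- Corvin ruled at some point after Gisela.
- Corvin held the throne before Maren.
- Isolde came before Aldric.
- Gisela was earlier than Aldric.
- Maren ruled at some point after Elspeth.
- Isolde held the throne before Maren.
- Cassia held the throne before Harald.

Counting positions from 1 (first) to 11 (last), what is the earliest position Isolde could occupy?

Elspeth must come before Isolde — 1 forced predecessor.
Nothing else is forced ahead of Isolde, so their earliest slot is position 1 + 1 = 2.

2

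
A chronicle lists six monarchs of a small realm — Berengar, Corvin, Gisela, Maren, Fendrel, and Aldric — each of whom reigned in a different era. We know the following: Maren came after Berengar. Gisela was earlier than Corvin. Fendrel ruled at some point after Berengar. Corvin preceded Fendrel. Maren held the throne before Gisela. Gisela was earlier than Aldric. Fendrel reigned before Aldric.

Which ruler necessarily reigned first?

Berengar has a chain of constraints placing them before every other ruler, so Berengar must be first.

Berengar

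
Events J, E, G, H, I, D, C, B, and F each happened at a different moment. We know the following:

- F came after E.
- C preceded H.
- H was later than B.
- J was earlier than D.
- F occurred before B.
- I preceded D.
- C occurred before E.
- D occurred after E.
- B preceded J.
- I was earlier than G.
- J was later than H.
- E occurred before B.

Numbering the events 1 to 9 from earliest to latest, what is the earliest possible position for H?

5

B, C, E, and F must all come before H — 4 forced predecessors.
Nothing else is forced ahead of H, so its earliest slot is position 4 + 1 = 5.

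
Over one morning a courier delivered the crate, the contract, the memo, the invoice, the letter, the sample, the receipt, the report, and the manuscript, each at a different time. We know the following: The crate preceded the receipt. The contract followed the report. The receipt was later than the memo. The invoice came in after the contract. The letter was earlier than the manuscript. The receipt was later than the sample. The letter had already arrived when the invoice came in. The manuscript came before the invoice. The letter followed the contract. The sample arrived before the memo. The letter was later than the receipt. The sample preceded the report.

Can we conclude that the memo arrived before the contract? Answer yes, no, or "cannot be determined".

No chain of stated constraints runs from the memo to the contract, and none runs from the contract to the memo either.
So the relative order of the memo and the contract is not fixed by the given facts.

cannot be determined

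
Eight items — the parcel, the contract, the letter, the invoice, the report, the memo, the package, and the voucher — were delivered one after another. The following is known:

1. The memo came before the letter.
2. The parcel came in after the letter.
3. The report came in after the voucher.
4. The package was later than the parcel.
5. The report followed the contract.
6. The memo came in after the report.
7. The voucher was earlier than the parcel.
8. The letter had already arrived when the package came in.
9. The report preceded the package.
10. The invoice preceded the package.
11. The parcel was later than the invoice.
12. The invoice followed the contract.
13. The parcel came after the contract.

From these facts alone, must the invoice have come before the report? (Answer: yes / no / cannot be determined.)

No chain of stated constraints runs from the invoice to the report, and none runs from the report to the invoice either.
So the relative order of the invoice and the report is not fixed by the given facts.

cannot be determined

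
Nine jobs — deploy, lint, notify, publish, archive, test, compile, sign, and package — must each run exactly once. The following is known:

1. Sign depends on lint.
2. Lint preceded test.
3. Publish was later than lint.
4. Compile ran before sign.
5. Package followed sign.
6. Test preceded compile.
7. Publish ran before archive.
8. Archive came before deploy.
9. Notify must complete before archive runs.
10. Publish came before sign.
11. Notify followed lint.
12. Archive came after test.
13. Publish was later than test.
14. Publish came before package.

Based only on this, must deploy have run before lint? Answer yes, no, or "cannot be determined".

no

Tracing the constraints gives lint → test → archive → deploy, so lint must come before deploy.
That means deploy cannot be before lint.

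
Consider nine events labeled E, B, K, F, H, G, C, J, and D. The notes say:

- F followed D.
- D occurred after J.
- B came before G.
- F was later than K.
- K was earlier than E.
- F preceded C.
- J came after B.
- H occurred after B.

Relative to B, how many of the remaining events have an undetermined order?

Forced after B: C, D, F, G, H, and J.
That leaves E and K with no forced order relative to B — 2.

2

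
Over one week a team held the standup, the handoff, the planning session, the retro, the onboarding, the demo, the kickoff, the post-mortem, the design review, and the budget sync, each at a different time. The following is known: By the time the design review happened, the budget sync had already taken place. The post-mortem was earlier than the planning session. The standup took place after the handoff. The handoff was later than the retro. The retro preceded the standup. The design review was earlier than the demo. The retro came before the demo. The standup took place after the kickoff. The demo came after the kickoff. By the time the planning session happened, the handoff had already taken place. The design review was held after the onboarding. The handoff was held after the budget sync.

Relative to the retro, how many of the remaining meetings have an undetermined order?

Forced after the retro: the demo, the handoff, the planning session, and the standup.
That leaves the budget sync, the design review, the kickoff, the onboarding, and the post-mortem with no forced order relative to the retro — 5.

5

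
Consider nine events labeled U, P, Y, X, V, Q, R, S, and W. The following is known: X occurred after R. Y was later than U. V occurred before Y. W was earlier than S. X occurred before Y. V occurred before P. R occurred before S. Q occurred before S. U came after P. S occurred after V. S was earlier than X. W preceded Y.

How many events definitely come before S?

Directly stated before S: Q, R, V, and W.
That's Q, R, V, and W — 4 in all.

4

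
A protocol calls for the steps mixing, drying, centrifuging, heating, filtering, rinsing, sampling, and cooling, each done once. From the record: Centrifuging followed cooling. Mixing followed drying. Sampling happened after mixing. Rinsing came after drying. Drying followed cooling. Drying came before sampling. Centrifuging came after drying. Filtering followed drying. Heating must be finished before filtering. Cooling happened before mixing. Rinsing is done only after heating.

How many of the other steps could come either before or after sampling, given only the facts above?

Forced before sampling: cooling, drying, and mixing.
That leaves centrifuging, filtering, heating, and rinsing with no forced order relative to sampling — 4.

4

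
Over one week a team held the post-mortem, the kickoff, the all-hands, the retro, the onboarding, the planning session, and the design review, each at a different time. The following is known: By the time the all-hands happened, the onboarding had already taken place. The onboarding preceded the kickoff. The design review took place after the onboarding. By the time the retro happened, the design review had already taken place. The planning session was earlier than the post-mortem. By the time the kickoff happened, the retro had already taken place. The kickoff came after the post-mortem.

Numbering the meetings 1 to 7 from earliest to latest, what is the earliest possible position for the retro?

The design review and the onboarding must both come before the retro — 2 forced predecessors.
Nothing else is forced ahead of the retro, so its earliest slot is position 2 + 1 = 3.

3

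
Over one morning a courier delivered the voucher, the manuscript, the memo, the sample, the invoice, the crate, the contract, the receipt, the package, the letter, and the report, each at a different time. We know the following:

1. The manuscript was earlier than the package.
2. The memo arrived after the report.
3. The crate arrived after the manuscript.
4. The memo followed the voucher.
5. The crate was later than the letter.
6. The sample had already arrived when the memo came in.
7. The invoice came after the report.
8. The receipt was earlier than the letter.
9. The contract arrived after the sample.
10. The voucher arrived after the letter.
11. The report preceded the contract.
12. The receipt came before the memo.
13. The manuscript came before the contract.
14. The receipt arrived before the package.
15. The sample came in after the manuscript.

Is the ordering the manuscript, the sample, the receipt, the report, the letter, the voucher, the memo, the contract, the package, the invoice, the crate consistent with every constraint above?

Check each stated constraint against the proposed order — e.g. the manuscript is ahead of the package; the manuscript is ahead of the crate. Every pair is in the required order; nothing is violated.

yes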